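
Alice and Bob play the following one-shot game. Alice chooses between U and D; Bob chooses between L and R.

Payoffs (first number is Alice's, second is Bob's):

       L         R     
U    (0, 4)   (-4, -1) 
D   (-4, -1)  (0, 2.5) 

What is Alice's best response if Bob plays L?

U

Against L, Alice earns 0 from U and -4 from D.
So U is the best response.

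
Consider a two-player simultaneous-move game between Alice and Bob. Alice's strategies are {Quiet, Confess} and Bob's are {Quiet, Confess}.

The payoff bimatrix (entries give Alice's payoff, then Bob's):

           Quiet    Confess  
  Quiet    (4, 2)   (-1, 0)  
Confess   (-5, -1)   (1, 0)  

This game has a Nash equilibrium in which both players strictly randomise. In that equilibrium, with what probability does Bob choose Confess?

Let c be the probability that Bob plays Quiet. In a completely mixed equilibrium, Alice must be indifferent between Quiet and Confess.
Alice's expected payoff from Quiet is 4c − (1−c); from Confess it is −5c + (1−c).
Setting these equal: 5c − 1 = −6c + 1, so c = 2/11.
Therefore Bob plays Confess with probability 1 − 2/11 = 9/11.

9/11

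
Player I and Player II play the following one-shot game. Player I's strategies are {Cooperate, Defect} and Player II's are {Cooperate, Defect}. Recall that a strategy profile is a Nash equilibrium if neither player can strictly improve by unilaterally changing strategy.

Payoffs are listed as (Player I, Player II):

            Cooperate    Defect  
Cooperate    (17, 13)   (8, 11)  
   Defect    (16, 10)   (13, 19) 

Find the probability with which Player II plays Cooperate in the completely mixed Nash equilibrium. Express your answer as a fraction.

5/6

Let c be the probability that Player II plays Cooperate. In a completely mixed equilibrium, Player I must be indifferent between Cooperate and Defect.
Player I's expected payoff from Cooperate is 17c + 8(1−c); from Defect it is 16c + 13(1−c).
Setting these equal: 9c + 8 = 3c + 13, so c = 5/6.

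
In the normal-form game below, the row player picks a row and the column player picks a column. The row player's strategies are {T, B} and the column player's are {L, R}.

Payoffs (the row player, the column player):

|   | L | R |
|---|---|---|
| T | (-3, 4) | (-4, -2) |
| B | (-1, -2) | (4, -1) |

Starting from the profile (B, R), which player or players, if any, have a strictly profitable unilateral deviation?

The row player at (B, R) earns 4; deviating to T yields -4 — not better.
The column player earns -1; deviating to L yields -2 — not better.
Neither player can strictly improve; the profile is a Nash equilibrium.

Neither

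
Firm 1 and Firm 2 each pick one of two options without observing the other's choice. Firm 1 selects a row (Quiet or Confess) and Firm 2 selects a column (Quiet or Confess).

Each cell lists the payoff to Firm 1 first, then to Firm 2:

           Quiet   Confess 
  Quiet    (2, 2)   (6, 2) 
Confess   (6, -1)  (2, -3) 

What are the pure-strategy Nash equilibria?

(Quiet, Confess) and (Confess, Quiet)

(Quiet, Quiet): Firm 1 prefers Confess (6 > 2) — not an equilibrium.
(Quiet, Confess): Firm 1 gets 6 ≥ 2 from Confess, and Firm 2 gets 2 ≥ 2 from Quiet — Nash equilibrium.
(Confess, Quiet): Firm 1 gets 6 ≥ 2 from Quiet, and Firm 2 gets -1 ≥ -3 from Confess — Nash equilibrium.
(Confess, Confess): Firm 1 prefers Quiet (6 > 2); Firm 2 prefers Quiet (-1 > -3) — not an equilibrium.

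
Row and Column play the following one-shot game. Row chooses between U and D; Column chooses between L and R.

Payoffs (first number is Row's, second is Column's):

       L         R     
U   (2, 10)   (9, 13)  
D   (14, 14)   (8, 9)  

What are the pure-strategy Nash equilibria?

(U, R) and (D, L)

(U, L): Row prefers D (14 > 2); Column prefers R (13 > 10) — not an equilibrium.
(U, R): Row gets 9 ≥ 8 from D, and Column gets 13 ≥ 10 from L — Nash equilibrium.
(D, L): Row gets 14 ≥ 2 from U, and Column gets 14 ≥ 9 from R — Nash equilibrium.
(D, R): Row prefers U (9 > 8); Column prefers L (14 > 9) — not an equilibrium.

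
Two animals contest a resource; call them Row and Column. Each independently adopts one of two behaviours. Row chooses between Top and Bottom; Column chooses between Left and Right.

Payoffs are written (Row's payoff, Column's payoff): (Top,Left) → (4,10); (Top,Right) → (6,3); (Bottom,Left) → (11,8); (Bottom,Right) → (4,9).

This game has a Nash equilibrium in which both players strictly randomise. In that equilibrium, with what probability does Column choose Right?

Let y be the probability that Column plays Left. In a completely mixed equilibrium, Row must be indifferent between Top and Bottom.
Row's expected payoff from Top is 4y + 6(1−y); from Bottom it is 11y + 4(1−y).
Setting these equal: −2y + 6 = 7y + 4, so y = 2/9.
Therefore Column plays Right with probability 1 − 2/9 = 7/9.

7/9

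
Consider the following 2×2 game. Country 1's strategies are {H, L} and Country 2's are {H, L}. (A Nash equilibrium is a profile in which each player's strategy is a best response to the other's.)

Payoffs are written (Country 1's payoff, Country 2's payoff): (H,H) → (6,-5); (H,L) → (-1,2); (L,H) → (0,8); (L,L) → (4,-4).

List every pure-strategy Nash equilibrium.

(H, H): Country 2 prefers L (2 > -5) — not an equilibrium.
(H, L): Country 1 prefers L (4 > -1) — not an equilibrium.
(L, H): Country 1 prefers H (6 > 0) — not an equilibrium.
(L, L): Country 2 prefers H (8 > -4) — not an equilibrium.

none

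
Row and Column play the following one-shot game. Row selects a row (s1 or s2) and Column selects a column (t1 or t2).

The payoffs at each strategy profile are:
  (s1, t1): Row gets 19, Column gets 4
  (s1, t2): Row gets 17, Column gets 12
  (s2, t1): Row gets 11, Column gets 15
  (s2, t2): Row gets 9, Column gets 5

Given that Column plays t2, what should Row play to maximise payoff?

Against t2, Row earns 17 from s1 and 9 from s2.
So s1 is the best response.

s1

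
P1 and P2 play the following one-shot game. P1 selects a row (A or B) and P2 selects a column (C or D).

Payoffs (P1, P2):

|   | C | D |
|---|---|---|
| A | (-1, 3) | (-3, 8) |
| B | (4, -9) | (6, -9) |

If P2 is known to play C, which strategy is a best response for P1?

Against C, P1 earns -1 from A and 4 from B.
So B is the best response.

B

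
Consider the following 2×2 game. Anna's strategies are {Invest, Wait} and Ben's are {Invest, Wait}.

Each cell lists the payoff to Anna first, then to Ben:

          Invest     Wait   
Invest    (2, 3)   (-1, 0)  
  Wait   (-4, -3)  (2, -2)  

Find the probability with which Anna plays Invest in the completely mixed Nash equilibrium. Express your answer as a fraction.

Let x be the probability that Anna plays Invest. In a completely mixed equilibrium, Ben must be indifferent between Invest and Wait.
Ben's expected payoff from Invest is 3x − 3(1−x); from Wait it is −2(1−x).
Setting these equal: 6x − 3 = 2x − 2, so x = 1/4.

1/4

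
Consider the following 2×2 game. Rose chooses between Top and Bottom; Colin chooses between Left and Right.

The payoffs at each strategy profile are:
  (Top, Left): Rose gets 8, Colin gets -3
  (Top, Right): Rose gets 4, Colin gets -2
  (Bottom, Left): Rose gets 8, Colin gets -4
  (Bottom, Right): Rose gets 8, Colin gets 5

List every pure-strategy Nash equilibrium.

(Bottom, Right)

(Top, Left): Colin prefers Right (-2 > -3) — not an equilibrium.
(Top, Right): Rose prefers Bottom (8 > 4) — not an equilibrium.
(Bottom, Left): Colin prefers Right (5 > -4) — not an equilibrium.
(Bottom, Right): Rose gets 8 ≥ 4 from Top, and Colin gets 5 ≥ -4 from Left — Nash equilibrium.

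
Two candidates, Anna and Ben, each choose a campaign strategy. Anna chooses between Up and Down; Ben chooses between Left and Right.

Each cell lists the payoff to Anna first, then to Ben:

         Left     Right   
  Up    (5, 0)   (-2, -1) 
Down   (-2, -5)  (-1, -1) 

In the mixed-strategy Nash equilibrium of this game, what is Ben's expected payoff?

-1

First find x, the probability Anna plays Up, from Ben's indifference between Left and Right: −5(1−x) = −x − (1−x), giving x = 4/5.
Since Ben is indifferent in equilibrium, Ben's expected payoff equals the payoff from either column against (4/5, 1/5). Using Left: −5(1/5) = -1.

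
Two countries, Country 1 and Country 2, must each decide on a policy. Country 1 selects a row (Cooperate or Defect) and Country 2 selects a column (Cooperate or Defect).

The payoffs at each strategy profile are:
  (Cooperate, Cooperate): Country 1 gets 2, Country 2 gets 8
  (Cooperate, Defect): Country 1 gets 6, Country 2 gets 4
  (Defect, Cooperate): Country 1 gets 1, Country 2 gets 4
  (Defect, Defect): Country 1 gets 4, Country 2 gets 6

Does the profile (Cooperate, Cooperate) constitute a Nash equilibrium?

At (Cooperate, Cooperate), Country 1 earns 2; switching to Defect would give 1, so Country 1 has no profitable deviation.
Country 2 earns 8; switching to Defect would give 4, so Country 2 has no profitable deviation.
Neither player can gain by a unilateral deviation, so this profile is a Nash equilibrium.

Yes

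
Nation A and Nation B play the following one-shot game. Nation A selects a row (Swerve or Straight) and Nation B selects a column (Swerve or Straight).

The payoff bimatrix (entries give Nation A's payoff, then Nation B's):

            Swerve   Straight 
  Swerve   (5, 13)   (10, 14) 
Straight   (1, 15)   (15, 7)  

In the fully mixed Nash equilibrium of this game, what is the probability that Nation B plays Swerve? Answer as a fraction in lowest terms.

5/9

Let q be the probability that Nation B plays Swerve. In a completely mixed equilibrium, Nation A must be indifferent between Swerve and Straight.
Nation A's expected payoff from Swerve is 5q + 10(1−q); from Straight it is q + 15(1−q).
Setting these equal: −5q + 10 = −14q + 15, so q = 5/9.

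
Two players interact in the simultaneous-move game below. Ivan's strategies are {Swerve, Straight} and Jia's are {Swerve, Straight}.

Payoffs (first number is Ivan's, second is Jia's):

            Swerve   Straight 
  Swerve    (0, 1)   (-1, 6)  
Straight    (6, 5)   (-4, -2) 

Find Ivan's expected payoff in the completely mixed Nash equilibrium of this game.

-2/3

First find y, the probability Jia plays Swerve, from Ivan's indifference between Swerve and Straight: −(1−y) = 6y − 4(1−y), giving y = 1/3.
Since Ivan is indifferent in equilibrium, Ivan's expected payoff equals the payoff from either row against (1/3, 2/3). Using Swerve: −(2/3) = -2/3.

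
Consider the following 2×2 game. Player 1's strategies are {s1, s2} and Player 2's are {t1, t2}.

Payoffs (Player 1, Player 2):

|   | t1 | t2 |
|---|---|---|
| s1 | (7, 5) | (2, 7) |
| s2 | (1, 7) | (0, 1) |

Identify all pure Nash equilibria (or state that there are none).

(s1, t1): Player 2 prefers t2 (7 > 5) — not an equilibrium.
(s1, t2): Player 1 gets 2 ≥ 0 from s2, and Player 2 gets 7 ≥ 5 from t1 — Nash equilibrium.
(s2, t1): Player 1 prefers s1 (7 > 1) — not an equilibrium.
(s2, t2): Player 1 prefers s1 (2 > 0); Player 2 prefers t1 (7 > 1) — not an equilibrium.

(s1, t2)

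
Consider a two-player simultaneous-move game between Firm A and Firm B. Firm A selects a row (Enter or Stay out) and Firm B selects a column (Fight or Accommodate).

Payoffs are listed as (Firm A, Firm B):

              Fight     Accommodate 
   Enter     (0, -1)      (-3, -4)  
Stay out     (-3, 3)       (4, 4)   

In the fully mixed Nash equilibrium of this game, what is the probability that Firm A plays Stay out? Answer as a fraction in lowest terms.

Let x be the probability that Firm A plays Enter. In a completely mixed equilibrium, Firm B must be indifferent between Fight and Accommodate.
Firm B's expected payoff from Fight is −x + 3(1−x); from Accommodate it is −4x + 4(1−x).
Setting these equal: −4x + 3 = −8x + 4, so x = 1/4.
Therefore Firm A plays Stay out with probability 1 − 1/4 = 3/4.

3/4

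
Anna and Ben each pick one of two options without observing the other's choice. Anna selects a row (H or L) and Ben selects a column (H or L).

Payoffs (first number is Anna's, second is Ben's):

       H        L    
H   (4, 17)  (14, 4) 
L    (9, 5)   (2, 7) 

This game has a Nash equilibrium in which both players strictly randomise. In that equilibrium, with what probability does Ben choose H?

Let c be the probability that Ben plays H. In a completely mixed equilibrium, Anna must be indifferent between H and L.
Anna's expected payoff from H is 4c + 14(1−c); from L it is 9c + 2(1−c).
Setting these equal: −10c + 14 = 7c + 2, so c = 12/17.

12/17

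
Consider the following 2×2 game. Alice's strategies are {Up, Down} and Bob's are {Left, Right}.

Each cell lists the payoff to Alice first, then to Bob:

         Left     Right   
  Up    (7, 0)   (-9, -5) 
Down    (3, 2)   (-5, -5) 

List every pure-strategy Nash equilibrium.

(Up, Left): Alice gets 7 ≥ 3 from Down, and Bob gets 0 ≥ -5 from Right — Nash equilibrium.
(Up, Right): Alice prefers Down (-5 > -9); Bob prefers Left (0 > -5) — not an equilibrium.
(Down, Left): Alice prefers Up (7 > 3) — not an equilibrium.
(Down, Right): Bob prefers Left (2 > -5) — not an equilibrium.

(Up, Left)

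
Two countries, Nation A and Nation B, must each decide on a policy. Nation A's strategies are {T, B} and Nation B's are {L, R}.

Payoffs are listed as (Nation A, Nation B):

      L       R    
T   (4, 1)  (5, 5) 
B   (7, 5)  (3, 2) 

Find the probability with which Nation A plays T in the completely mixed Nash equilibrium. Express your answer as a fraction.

3/7

Let r be the probability that Nation A plays T. In a completely mixed equilibrium, Nation B must be indifferent between L and R.
Nation B's expected payoff from L is r + 5(1−r); from R it is 5r + 2(1−r).
Setting these equal: −4r + 5 = 3r + 2, so r = 3/7.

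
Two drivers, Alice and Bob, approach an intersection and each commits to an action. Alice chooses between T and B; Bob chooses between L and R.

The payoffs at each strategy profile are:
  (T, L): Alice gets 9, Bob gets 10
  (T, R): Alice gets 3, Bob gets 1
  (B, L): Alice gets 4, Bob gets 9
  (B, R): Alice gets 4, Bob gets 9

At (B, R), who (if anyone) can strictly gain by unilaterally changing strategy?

Neither

Alice at (B, R) earns 4; deviating to T yields 3 — not better.
Bob earns 9; deviating to L yields 9 — not better.
Neither player can strictly improve; the profile is a Nash equilibrium.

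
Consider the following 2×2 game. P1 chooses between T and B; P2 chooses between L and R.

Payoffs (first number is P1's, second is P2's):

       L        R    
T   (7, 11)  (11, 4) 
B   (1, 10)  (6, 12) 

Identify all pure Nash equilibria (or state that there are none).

(T, L): P1 gets 7 ≥ 1 from B, and P2 gets 11 ≥ 4 from R — Nash equilibrium.
(T, R): P2 prefers L (11 > 4) — not an equilibrium.
(B, L): P1 prefers T (7 > 1); P2 prefers R (12 > 10) — not an equilibrium.
(B, R): P1 prefers T (11 > 6) — not an equilibrium.

(T, L)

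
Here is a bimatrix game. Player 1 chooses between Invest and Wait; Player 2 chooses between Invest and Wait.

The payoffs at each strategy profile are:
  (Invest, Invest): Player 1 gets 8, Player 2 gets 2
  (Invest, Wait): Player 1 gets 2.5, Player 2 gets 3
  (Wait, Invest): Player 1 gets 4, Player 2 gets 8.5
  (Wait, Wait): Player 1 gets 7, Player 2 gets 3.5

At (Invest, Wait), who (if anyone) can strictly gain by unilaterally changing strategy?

Player 1 at (Invest, Wait) earns 2.5; deviating to Wait yields 7 — a strict improvement.
Player 2 earns 3; deviating to Invest yields 2 — not better.
Only Player 1 has a strictly profitable deviation.

Player 1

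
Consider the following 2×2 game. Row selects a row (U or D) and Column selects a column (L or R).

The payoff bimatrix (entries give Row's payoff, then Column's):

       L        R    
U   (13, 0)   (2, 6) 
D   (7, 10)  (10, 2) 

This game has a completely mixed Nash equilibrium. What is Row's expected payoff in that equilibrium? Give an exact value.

First find q, the probability Column plays L, from Row's indifference between U and D: 13q + 2(1−q) = 7q + 10(1−q), giving q = 4/7.
Since Row is indifferent in equilibrium, Row's expected payoff equals the payoff from either row against (4/7, 3/7). Using U: 13(4/7) + 2(3/7) = 58/7.

58/7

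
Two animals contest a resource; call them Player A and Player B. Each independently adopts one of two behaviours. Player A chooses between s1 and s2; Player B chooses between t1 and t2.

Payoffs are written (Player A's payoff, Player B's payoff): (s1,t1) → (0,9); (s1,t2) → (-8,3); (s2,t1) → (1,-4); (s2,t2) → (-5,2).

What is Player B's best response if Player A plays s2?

t2

Against s2, Player B earns -4 from t1 and 2 from t2.
So t2 is the best response.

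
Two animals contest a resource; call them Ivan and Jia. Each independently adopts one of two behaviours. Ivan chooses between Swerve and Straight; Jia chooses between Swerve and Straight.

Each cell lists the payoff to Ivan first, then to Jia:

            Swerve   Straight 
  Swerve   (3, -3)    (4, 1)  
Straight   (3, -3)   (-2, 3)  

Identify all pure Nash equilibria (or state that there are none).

(Swerve, Straight)

(Swerve, Swerve): Jia prefers Straight (1 > -3) — not an equilibrium.
(Swerve, Straight): Ivan gets 4 ≥ -2 from Straight, and Jia gets 1 ≥ -3 from Swerve — Nash equilibrium.
(Straight, Swerve): Jia prefers Straight (3 > -3) — not an equilibrium.
(Straight, Straight): Ivan prefers Swerve (4 > -2) — not an equilibrium.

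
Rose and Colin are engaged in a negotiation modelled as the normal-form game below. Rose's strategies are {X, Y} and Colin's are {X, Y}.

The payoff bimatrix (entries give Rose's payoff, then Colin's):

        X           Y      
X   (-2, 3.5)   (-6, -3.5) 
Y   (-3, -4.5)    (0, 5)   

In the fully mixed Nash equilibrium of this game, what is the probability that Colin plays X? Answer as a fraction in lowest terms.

Let q be the probability that Colin plays X. In a completely mixed equilibrium, Rose must be indifferent between X and Y.
Rose's expected payoff from X is −2q − 6(1−q); from Y it is −3q.
Setting these equal: 4q − 6 = −3q, so q = 6/7.

6/7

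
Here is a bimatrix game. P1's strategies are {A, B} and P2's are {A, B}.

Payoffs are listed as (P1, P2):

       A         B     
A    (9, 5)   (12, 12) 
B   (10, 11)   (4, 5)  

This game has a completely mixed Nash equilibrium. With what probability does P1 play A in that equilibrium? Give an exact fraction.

6/13

Let r be the probability that P1 plays A. In a completely mixed equilibrium, P2 must be indifferent between A and B.
P2's expected payoff from A is 5r + 11(1−r); from B it is 12r + 5(1−r).
Setting these equal: −6r + 11 = 7r + 5, so r = 6/13.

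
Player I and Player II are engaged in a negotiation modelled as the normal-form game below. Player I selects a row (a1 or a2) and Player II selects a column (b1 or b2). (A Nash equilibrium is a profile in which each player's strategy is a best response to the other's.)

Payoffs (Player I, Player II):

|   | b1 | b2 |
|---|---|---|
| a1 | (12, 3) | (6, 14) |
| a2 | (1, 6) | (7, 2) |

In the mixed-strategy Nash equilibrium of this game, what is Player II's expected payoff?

First find x, the probability Player I plays a1, from Player II's indifference between b1 and b2: 3x + 6(1−x) = 14x + 2(1−x), giving x = 4/15.
Since Player II is indifferent in equilibrium, Player II's expected payoff equals the payoff from either column against (4/15, 11/15). Using b1: 3(4/15) + 6(11/15) = 26/5.

26/5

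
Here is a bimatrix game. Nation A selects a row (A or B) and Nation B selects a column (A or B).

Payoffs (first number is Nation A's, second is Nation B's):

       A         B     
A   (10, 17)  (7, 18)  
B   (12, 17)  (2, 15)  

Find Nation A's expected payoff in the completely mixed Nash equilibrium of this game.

First find q, the probability Nation B plays A, from Nation A's indifference between A and B: 10q + 7(1−q) = 12q + 2(1−q), giving q = 5/7.
Since Nation A is indifferent in equilibrium, Nation A's expected payoff equals the payoff from either row against (5/7, 2/7). Using A: 10(5/7) + 7(2/7) = 64/7.

64/7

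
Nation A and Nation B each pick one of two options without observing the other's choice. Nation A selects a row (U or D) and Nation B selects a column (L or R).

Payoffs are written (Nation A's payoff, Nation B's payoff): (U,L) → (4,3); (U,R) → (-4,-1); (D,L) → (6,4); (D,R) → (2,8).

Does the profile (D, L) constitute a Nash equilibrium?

No

At (D, L), Nation A earns 6; switching to U would give 4, so Nation A has no profitable deviation.
Nation B earns 4; switching to R would give 8, so Nation B would deviate.
Since at least one player can profitably deviate, this is not a Nash equilibrium.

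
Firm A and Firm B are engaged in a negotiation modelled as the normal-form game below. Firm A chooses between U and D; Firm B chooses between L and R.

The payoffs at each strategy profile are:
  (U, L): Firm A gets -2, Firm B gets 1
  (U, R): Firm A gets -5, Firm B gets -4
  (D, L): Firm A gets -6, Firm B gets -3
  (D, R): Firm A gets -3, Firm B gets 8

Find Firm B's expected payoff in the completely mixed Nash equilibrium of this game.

-1/4

First find x, the probability Firm A plays U, from Firm B's indifference between L and R: x − 3(1−x) = −4x + 8(1−x), giving x = 11/16.
Since Firm B is indifferent in equilibrium, Firm B's expected payoff equals the payoff from either column against (11/16, 5/16). Using L: (11/16) − 3(5/16) = -1/4.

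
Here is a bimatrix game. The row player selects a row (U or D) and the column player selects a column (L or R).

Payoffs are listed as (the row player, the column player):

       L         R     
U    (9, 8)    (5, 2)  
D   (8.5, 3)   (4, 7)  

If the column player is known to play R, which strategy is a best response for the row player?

U

Against R, the row player earns 5 from U and 4 from D.
So U is the best response.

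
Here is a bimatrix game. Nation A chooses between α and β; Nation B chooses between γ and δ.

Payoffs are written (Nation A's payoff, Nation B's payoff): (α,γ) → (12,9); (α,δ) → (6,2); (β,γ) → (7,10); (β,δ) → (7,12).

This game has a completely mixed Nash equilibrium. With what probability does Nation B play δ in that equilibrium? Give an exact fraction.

Let c be the probability that Nation B plays γ. In a completely mixed equilibrium, Nation A must be indifferent between α and β.
Nation A's expected payoff from α is 12c + 6(1−c); from β it is 7c + 7(1−c).
Setting these equal: 6c + 6 = 7, so c = 1/6.
Therefore Nation B plays δ with probability 1 − 1/6 = 5/6.

5/6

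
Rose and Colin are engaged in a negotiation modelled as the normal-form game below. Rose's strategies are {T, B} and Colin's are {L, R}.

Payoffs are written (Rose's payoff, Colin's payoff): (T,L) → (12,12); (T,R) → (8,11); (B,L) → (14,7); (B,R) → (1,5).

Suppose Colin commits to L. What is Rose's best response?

Against L, Rose earns 12 from T and 14 from B.
So B is the best response.

B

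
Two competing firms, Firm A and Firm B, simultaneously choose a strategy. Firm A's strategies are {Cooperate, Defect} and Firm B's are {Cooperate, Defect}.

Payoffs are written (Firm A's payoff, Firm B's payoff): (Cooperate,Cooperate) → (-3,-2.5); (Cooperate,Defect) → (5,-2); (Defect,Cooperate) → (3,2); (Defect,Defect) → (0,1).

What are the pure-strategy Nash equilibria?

(Cooperate, Cooperate): Firm A prefers Defect (3 > -3); Firm B prefers Defect (-2 > -2.5) — not an equilibrium.
(Cooperate, Defect): Firm A gets 5 ≥ 0 from Defect, and Firm B gets -2 ≥ -2.5 from Cooperate — Nash equilibrium.
(Defect, Cooperate): Firm A gets 3 ≥ -3 from Cooperate, and Firm B gets 2 ≥ 1 from Defect — Nash equilibrium.
(Defect, Defect): Firm A prefers Cooperate (5 > 0); Firm B prefers Cooperate (2 > 1) — not an equilibrium.

(Cooperate, Defect) and (Defect, Cooperate)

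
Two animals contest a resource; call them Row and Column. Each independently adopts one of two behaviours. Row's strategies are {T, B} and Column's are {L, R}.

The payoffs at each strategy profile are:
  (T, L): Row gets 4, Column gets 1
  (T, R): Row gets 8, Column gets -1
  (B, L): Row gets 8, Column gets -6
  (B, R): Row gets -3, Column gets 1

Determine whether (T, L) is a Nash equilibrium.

At (T, L), Row earns 4; switching to B would give 8, so Row would deviate.
Column earns 1; switching to R would give -1, so Column has no profitable deviation.
Since at least one player can profitably deviate, this is not a Nash equilibrium.

No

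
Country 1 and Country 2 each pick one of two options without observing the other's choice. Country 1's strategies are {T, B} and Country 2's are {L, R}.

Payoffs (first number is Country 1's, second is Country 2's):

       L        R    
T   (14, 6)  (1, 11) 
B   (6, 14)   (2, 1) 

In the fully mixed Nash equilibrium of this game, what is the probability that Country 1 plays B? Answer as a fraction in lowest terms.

Let r be the probability that Country 1 plays T. In a completely mixed equilibrium, Country 2 must be indifferent between L and R.
Country 2's expected payoff from L is 6r + 14(1−r); from R it is 11r + (1−r).
Setting these equal: −8r + 14 = 10r + 1, so r = 13/18.
Therefore Country 1 plays B with probability 1 − 13/18 = 5/18.

5/18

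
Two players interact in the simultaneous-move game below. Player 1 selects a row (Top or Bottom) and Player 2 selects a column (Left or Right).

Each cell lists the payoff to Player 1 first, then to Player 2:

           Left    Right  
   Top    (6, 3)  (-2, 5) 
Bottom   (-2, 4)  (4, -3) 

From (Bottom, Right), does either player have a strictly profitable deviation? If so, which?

Player 1 at (Bottom, Right) earns 4; deviating to Top yields -2 — not better.
Player 2 earns -3; deviating to Left yields 4 — a strict improvement.
Only Player 2 has a strictly profitable deviation.

Player 2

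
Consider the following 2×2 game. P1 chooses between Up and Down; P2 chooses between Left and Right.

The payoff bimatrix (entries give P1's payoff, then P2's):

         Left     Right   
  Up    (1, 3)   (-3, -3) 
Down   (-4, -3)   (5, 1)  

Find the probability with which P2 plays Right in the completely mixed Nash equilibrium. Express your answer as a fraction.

5/13

Let y be the probability that P2 plays Left. In a completely mixed equilibrium, P1 must be indifferent between Up and Down.
P1's expected payoff from Up is y − 3(1−y); from Down it is −4y + 5(1−y).
Setting these equal: 4y − 3 = −9y + 5, so y = 8/13.
Therefore P2 plays Right with probability 1 − 8/13 = 5/13.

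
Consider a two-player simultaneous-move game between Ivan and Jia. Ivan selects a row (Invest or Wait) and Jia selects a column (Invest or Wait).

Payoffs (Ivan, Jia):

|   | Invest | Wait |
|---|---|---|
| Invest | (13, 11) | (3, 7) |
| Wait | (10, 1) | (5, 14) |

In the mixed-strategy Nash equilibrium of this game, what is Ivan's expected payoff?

7

First find q, the probability Jia plays Invest, from Ivan's indifference between Invest and Wait: 13q + 3(1−q) = 10q + 5(1−q), giving q = 2/5.
Since Ivan is indifferent in equilibrium, Ivan's expected payoff equals the payoff from either row against (2/5, 3/5). Using Invest: 13(2/5) + 3(3/5) = 7.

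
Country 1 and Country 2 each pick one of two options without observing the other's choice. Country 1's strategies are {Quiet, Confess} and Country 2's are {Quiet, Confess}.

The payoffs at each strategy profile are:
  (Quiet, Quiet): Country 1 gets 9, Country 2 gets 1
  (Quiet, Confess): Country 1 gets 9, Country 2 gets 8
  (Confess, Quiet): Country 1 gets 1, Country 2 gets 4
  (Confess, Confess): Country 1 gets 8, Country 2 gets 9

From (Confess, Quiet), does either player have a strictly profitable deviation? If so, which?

Country 1 at (Confess, Quiet) earns 1; deviating to Quiet yields 9 — a strict improvement.
Country 2 earns 4; deviating to Confess yields 9 — a strict improvement.
Both Country 1 and Country 2 have strictly profitable deviations.

Both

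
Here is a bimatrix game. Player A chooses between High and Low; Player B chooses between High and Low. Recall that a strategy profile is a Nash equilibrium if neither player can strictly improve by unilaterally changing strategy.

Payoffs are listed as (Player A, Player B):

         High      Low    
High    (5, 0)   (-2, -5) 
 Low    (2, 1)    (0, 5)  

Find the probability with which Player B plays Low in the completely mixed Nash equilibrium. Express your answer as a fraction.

Let q be the probability that Player B plays High. In a completely mixed equilibrium, Player A must be indifferent between High and Low.
Player A's expected payoff from High is 5q − 2(1−q); from Low it is 2q.
Setting these equal: 7q − 2 = 2q, so q = 2/5.
Therefore Player B plays Low with probability 1 − 2/5 = 3/5.

3/5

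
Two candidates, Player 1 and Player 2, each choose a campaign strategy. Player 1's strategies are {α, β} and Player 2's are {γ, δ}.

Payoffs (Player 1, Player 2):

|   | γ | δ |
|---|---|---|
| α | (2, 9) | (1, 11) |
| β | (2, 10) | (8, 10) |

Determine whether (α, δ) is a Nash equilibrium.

At (α, δ), Player 1 earns 1; switching to β would give 8, so Player 1 would deviate.
Player 2 earns 11; switching to γ would give 9, so Player 2 has no profitable deviation.
Since at least one player can profitably deviate, this is not a Nash equilibrium.

No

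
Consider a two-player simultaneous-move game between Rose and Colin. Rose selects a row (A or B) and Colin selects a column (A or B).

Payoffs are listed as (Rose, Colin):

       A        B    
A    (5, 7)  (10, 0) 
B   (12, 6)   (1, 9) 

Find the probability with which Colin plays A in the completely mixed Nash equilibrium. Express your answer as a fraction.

9/16

Let q be the probability that Colin plays A. In a completely mixed equilibrium, Rose must be indifferent between A and B.
Rose's expected payoff from A is 5q + 10(1−q); from B it is 12q + (1−q).
Setting these equal: −5q + 10 = 11q + 1, so q = 9/16.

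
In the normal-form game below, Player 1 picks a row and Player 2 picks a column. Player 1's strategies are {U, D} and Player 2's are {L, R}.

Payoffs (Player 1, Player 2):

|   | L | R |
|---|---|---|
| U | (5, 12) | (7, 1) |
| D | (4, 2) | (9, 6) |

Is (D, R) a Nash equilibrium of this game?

At (D, R), Player 1 earns 9; switching to U would give 7, so Player 1 has no profitable deviation.
Player 2 earns 6; switching to L would give 2, so Player 2 has no profitable deviation.
Neither player can gain by a unilateral deviation, so this profile is a Nash equilibrium.

Yes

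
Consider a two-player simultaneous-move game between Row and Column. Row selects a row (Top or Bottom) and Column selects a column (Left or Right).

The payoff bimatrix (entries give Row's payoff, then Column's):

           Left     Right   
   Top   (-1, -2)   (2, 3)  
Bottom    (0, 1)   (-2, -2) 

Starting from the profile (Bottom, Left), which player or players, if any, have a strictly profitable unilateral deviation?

Row at (Bottom, Left) earns 0; deviating to Top yields -1 — not better.
Column earns 1; deviating to Right yields -2 — not better.
Neither player can strictly improve; the profile is a Nash equilibrium.

Neither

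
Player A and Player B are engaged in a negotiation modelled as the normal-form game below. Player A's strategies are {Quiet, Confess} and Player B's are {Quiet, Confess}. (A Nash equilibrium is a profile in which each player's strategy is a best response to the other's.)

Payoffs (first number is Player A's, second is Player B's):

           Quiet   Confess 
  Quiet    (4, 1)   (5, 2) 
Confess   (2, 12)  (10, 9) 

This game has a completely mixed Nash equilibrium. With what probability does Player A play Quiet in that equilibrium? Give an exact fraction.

Let p be the probability that Player A plays Quiet. In a completely mixed equilibrium, Player B must be indifferent between Quiet and Confess.
Player B's expected payoff from Quiet is p + 12(1−p); from Confess it is 2p + 9(1−p).
Setting these equal: −11p + 12 = −7p + 9, so p = 3/4.

3/4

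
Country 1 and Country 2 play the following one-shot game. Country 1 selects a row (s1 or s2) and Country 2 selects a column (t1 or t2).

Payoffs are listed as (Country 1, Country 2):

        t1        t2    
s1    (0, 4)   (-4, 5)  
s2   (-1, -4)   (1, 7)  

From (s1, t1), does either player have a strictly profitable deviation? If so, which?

Country 1 at (s1, t1) earns 0; deviating to s2 yields -1 — not better.
Country 2 earns 4; deviating to t2 yields 5 — a strict improvement.
Only Country 2 has a strictly profitable deviation.

Country 2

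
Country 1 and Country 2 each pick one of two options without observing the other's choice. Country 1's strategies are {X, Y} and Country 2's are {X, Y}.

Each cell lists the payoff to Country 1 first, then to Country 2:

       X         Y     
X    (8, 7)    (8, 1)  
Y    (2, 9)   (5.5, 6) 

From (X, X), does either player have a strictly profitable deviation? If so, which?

Neither

Country 1 at (X, X) earns 8; deviating to Y yields 2 — not better.
Country 2 earns 7; deviating to Y yields 1 — not better.
Neither player can strictly improve; the profile is a Nash equilibrium.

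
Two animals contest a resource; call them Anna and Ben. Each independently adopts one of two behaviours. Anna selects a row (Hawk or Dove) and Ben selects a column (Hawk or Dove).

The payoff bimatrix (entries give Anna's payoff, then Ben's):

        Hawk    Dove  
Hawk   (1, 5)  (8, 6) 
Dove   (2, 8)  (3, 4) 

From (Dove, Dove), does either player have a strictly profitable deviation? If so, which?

Anna at (Dove, Dove) earns 3; deviating to Hawk yields 8 — a strict improvement.
Ben earns 4; deviating to Hawk yields 8 — a strict improvement.
Both Anna and Ben have strictly profitable deviations.

Both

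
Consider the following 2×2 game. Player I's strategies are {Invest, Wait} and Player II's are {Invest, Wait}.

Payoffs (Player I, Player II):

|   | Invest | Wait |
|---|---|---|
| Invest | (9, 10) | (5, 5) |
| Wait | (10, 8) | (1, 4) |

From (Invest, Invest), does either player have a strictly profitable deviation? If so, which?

Player I

Player I at (Invest, Invest) earns 9; deviating to Wait yields 10 — a strict improvement.
Player II earns 10; deviating to Wait yields 5 — not better.
Only Player I has a strictly profitable deviation.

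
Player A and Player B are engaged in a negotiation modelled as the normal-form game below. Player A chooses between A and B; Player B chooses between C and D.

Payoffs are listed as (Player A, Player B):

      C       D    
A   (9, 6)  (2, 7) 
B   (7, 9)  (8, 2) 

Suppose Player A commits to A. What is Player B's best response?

D

Against A, Player B earns 6 from C and 7 from D.
So D is the best response.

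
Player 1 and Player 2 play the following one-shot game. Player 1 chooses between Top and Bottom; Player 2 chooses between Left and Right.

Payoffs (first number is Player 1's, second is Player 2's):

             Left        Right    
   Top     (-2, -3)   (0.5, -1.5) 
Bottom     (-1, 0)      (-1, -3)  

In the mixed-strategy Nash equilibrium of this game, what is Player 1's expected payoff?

-1

First find y, the probability Player 2 plays Left, from Player 1's indifference between Top and Bottom: −2y + 0.5(1−y) = −y − (1−y), giving y = 3/5.
Since Player 1 is indifferent in equilibrium, Player 1's expected payoff equals the payoff from either row against (3/5, 2/5). Using Top: −2(3/5) + 0.5(2/5) = -1.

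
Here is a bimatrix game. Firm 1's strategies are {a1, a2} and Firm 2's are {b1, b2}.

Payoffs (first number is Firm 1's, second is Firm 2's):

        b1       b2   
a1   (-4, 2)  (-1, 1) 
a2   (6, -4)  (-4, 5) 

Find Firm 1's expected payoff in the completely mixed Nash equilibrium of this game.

-22/13

First find q, the probability Firm 2 plays b1, from Firm 1's indifference between a1 and a2: −4q − (1−q) = 6q − 4(1−q), giving q = 3/13.
Since Firm 1 is indifferent in equilibrium, Firm 1's expected payoff equals the payoff from either row against (3/13, 10/13). Using a1: −4(3/13) − (10/13) = -22/13.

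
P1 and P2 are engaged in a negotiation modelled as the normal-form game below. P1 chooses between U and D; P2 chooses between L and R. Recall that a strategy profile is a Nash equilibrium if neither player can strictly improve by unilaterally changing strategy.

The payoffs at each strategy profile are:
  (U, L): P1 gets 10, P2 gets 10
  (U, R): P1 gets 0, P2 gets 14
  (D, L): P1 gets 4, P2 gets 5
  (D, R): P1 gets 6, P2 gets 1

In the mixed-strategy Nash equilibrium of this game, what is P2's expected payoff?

First find x, the probability P1 plays U, from P2's indifference between L and R: 10x + 5(1−x) = 14x + (1−x), giving x = 1/2.
Since P2 is indifferent in equilibrium, P2's expected payoff equals the payoff from either column against (1/2, 1/2). Using L: 10(1/2) + 5(1/2) = 15/2.

15/2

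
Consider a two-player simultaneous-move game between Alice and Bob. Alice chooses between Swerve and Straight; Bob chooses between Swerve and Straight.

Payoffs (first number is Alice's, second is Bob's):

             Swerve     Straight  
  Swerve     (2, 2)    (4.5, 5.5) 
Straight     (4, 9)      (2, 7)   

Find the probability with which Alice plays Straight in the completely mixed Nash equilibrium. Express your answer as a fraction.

Let p be the probability that Alice plays Swerve. In a completely mixed equilibrium, Bob must be indifferent between Swerve and Straight.
Bob's expected payoff from Swerve is 2p + 9(1−p); from Straight it is 5.5p + 7(1−p).
Setting these equal: −7p + 9 = −1.5p + 7, so p = 4/11.
Therefore Alice plays Straight with probability 1 − 4/11 = 7/11.

7/11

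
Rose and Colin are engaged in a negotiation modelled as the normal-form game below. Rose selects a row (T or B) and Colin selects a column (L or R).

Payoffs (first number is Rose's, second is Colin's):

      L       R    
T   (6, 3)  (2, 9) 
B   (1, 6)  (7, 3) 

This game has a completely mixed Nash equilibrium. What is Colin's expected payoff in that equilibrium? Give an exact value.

First find x, the probability Rose plays T, from Colin's indifference between L and R: 3x + 6(1−x) = 9x + 3(1−x), giving x = 1/3.
Since Colin is indifferent in equilibrium, Colin's expected payoff equals the payoff from either column against (1/3, 2/3). Using L: 3(1/3) + 6(2/3) = 5.

5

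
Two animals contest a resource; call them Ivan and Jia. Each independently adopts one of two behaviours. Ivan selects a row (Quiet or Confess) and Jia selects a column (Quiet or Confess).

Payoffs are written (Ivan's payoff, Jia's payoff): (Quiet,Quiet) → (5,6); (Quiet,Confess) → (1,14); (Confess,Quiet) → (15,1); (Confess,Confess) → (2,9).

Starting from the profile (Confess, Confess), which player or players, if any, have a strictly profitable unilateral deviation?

Neither

Ivan at (Confess, Confess) earns 2; deviating to Quiet yields 1 — not better.
Jia earns 9; deviating to Quiet yields 1 — not better.
Neither player can strictly improve; the profile is a Nash equilibrium.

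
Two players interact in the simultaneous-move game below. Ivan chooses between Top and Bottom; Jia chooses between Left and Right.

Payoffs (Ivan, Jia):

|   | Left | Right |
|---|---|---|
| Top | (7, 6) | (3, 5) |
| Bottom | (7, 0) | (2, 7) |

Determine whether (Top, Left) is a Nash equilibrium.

At (Top, Left), Ivan earns 7; switching to Bottom would give 7, so Ivan has no profitable deviation.
Jia earns 6; switching to Right would give 5, so Jia has no profitable deviation.
Neither player can gain by a unilateral deviation, so this profile is a Nash equilibrium.

Yes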